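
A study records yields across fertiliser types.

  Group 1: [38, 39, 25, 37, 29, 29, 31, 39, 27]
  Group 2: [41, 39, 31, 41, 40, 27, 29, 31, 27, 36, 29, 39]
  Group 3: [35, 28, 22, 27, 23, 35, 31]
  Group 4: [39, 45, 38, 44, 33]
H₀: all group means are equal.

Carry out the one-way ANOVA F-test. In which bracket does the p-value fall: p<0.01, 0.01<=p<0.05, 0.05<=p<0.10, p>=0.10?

Group means [32.67, 34.17, 28.71, 39.80], grand mean 33.455
SSB = Σnᵢ(x̄ᵢ−x̄)² = 370.287; SSW = ΣΣ(x−x̄ᵢ)² = 861.895
MSB = 370.287/3 = 123.4289; MSW = 861.895/29 = 29.7205
F = MSB/MSW = 4.1530
df = (3, 29)
p-value (upper-tail) = 0.01452
→ bracket: 0.01<=p<0.05

p-value bracket: 0.01<=p<0.05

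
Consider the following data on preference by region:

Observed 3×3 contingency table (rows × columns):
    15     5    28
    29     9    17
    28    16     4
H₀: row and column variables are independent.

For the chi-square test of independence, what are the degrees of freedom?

degrees of freedom = 4

df = (r−1)(c−1) = (3−1)·(3−1) = 4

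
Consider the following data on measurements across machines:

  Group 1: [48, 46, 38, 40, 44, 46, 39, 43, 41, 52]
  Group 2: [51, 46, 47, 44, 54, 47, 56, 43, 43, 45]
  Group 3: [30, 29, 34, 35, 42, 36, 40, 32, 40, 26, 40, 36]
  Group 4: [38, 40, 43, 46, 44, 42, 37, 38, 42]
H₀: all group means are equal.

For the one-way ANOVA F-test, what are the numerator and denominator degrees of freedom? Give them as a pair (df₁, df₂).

k = 4 groups, N = 41 total
df = (k−1, N−k) = (4−1, 41−4) = (3, 37)

degrees of freedom = [3, 37]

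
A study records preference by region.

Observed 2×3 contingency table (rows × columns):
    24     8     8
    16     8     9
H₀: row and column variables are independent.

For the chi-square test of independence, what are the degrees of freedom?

degrees of freedom = 2

df = (r−1)(c−1) = (2−1)·(3−1) = 2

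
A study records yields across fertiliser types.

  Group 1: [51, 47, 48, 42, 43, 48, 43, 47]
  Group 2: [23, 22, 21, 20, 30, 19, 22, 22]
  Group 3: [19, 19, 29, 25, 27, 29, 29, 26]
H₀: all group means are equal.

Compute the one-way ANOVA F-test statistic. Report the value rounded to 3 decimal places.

Group means [46.12, 22.38, 25.38], grand mean 31.292
SSB = Σnᵢ(x̄ᵢ−x̄)² = 2676.333; SSW = ΣΣ(x−x̄ᵢ)² = 270.625
MSB = 2676.333/2 = 1338.1667; MSW = 270.625/21 = 12.8869
F = MSB/MSW = 103.8393
df = (2, 21)

test statistic = 103.839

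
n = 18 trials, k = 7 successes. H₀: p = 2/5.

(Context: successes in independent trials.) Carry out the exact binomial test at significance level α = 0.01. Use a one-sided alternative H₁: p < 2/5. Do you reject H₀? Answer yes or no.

reject H₀: no

Exact binomial: n=18, k=7, p₀=2/5=0.4000
P(X≤7) from Σ C(n,i)·p₀^i·(1−p₀)^(n−i)
p-value (one-sided, H₁ less) = 0.56344
At α=0.01: p ≥ α → fail to reject H₀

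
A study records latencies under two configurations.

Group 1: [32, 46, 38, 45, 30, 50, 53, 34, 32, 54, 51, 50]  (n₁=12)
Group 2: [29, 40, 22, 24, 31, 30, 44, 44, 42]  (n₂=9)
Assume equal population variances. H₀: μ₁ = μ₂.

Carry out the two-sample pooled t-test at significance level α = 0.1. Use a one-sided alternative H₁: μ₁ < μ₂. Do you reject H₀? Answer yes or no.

reject H₀: no

x̄₁=42.917, s₁=9.110, n₁=12
x̄₂=34.000, s₂=8.617, n₂=9
s_p² = [11·9.110² + 8·8.617²]/19 = 79.3114
SE = √(s_p²·(1/12+1/9)) = 3.9270
t = (42.917−34.000)/3.9270 = 2.2706
df = 19
p-value (one-sided, H₁ less) = 0.98250
At α=0.1: p ≥ α → fail to reject H₀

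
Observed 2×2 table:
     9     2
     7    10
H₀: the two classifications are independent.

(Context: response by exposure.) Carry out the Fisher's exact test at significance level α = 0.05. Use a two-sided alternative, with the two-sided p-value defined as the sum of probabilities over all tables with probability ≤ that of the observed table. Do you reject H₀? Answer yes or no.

Margins: r₁=11, r₂=17, c₁=16, c₂=12, n=28
p_obs = C(11,9)·C(17,7)/C(28,16); sum pmf over tables with pmf ≤ p_obs
p-value (two-sided) = 0.05403
At α=0.05: p ≥ α → fail to reject H₀

reject H₀: no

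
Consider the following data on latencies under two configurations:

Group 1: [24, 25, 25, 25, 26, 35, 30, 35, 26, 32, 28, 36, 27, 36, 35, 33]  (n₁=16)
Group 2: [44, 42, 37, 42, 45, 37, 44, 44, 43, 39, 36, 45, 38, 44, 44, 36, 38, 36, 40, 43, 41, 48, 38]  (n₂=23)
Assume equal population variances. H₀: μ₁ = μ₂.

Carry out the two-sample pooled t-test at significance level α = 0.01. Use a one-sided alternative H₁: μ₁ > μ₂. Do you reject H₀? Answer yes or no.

x̄₁=29.875, s₁=4.588, n₁=16
x̄₂=41.043, s₂=3.535, n₂=23
s_p² = [15·4.588² + 22·3.535²]/37 = 15.9650
SE = √(s_p²·(1/16+1/23)) = 1.3007
t = (29.875−41.043)/1.3007 = -8.5862
df = 37
p-value (one-sided, H₁ greater) = 1.00000
At α=0.01: p ≥ α → fail to reject H₀

reject H₀: no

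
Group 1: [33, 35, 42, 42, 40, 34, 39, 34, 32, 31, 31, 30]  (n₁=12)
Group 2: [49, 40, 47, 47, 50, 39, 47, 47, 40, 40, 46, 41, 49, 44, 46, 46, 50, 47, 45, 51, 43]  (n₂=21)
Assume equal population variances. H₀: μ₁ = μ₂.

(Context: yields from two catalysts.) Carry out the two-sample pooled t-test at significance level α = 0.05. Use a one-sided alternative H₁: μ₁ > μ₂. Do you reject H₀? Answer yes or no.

x̄₁=35.250, s₁=4.372, n₁=12
x̄₂=45.429, s₂=3.668, n₂=21
s_p² = [11·4.372² + 20·3.668²]/31 = 15.4643
SE = √(s_p²·(1/12+1/21)) = 1.4231
t = (35.250−45.429)/1.4231 = -7.1526
df = 31
p-value (one-sided, H₁ greater) = 1.00000
At α=0.05: p ≥ α → fail to reject H₀

reject H₀: no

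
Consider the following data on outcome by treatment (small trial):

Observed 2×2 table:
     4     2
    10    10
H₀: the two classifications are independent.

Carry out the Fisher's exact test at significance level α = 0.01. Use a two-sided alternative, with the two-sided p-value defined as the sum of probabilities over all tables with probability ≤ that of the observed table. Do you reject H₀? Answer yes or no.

reject H₀: no

Margins: r₁=6, r₂=20, c₁=14, c₂=12, n=26
p_obs = C(6,4)·C(20,10)/C(26,14); sum pmf over tables with pmf ≤ p_obs
p-value (two-sided) = 0.65217
At α=0.01: p ≥ α → fail to reject H₀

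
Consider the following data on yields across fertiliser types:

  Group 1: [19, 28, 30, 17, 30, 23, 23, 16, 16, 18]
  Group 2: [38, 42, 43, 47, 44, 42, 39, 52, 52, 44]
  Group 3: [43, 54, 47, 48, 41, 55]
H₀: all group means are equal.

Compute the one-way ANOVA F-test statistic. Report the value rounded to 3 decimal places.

test statistic = 61.610

Group means [22.00, 44.30, 48.00], grand mean 36.577
SSB = Σnᵢ(x̄ᵢ−x̄)² = 3504.246; SSW = ΣΣ(x−x̄ᵢ)² = 654.100
MSB = 3504.246/2 = 1752.1231; MSW = 654.100/23 = 28.4391
F = MSB/MSW = 61.6096
df = (2, 23)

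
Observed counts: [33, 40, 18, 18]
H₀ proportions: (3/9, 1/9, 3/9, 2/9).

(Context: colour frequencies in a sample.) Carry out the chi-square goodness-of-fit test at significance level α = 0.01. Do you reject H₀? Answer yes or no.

n = 109; E_i = n·p_i = [36.33, 12.11, 36.33, 24.22]
χ² = (33−36.33)²/36.33 + (40−12.11)²/12.11 + (18−36.33)²/36.33 + (18−24.22)²/24.22 = 75.3761
df = 3
p-value (upper-tail) = 0.00000
At α=0.01: p < α → reject H₀

reject H₀: yes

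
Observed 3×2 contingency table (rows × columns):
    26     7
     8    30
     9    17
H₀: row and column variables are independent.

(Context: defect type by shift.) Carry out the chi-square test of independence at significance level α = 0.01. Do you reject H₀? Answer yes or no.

Row totals [33, 38, 26], col totals [43, 54], n=97
χ² = (26−14.63)²/14.63 + (7−18.37)²/18.37 + (8−16.85)²/16.85 + (30−21.15)²/21.15 + (9−11.53)²/11.53 + (17−14.47)²/14.47 = 25.2146
df = 2
p-value (upper-tail) = 0.00000
At α=0.01: p < α → reject H₀

reject H₀: yes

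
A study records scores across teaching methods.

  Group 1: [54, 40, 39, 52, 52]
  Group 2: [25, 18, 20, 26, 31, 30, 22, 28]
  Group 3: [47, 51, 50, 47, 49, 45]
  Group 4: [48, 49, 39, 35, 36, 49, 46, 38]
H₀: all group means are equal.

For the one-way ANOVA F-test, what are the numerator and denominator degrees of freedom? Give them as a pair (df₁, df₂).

degrees of freedom = [3, 23]

k = 4 groups, N = 27 total
df = (k−1, N−k) = (4−1, 27−4) = (3, 23)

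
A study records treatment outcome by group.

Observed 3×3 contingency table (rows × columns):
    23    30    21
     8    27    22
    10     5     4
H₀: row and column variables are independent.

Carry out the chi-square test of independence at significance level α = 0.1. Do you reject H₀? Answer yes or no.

reject H₀: yes

Row totals [74, 57, 19], col totals [41, 62, 47], n=150
χ² = (23−20.23)²/20.23 + (30−30.59)²/30.59 + (21−23.19)²/23.19 + (8−15.58)²/15.58 + (27−23.56)²/23.56 + (22−17.86)²/17.86 + (10−5.19)²/5.19 + (5−7.85)²/7.85 + (4−5.95)²/5.95 = 11.8739
df = 4
p-value (upper-tail) = 0.01831
At α=0.1: p < α → reject H₀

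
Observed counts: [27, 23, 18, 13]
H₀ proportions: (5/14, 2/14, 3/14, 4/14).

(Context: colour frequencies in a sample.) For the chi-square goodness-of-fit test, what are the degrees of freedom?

degrees of freedom = 3

df = k − 1 = 4 − 1 = 3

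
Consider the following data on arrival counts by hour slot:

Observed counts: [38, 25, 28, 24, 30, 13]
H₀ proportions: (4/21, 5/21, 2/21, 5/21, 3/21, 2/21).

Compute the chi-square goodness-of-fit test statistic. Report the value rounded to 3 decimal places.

n = 158; E_i = n·p_i = [30.10, 37.62, 15.05, 37.62, 22.57, 15.05]
χ² = (38−30.10)²/30.10 + (25−37.62)²/37.62 + (28−15.05)²/15.05 + (24−37.62)²/37.62 + (30−22.57)²/22.57 + (13−15.05)²/15.05 = 25.1120
df = 5

test statistic = 25.112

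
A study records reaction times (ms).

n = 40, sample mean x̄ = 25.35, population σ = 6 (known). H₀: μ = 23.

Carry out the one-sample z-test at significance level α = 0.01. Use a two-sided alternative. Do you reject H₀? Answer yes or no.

reject H₀: no

SE = σ/√n = 6/√40 = 0.9487
z = (x̄−μ₀)/SE = (25.35−23)/0.9487 = 2.4771
p-value (two-sided) = 0.01324
At α=0.01: p ≥ α → fail to reject H₀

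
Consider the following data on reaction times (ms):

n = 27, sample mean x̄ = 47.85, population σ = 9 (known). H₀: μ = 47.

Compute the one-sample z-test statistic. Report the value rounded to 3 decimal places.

SE = σ/√n = 9/√27 = 1.7321
z = (x̄−μ₀)/SE = (47.85−47)/1.7321 = 0.4907

test statistic = 0.491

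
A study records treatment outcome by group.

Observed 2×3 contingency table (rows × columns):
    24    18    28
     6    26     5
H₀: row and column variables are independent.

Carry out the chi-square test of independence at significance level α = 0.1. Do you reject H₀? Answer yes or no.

Row totals [70, 37], col totals [30, 44, 33], n=107
χ² = (24−19.63)²/19.63 + (18−28.79)²/28.79 + (28−21.59)²/21.59 + (6−10.37)²/10.37 + (26−15.21)²/15.21 + (5−11.41)²/11.41 = 20.0106
df = 2
p-value (upper-tail) = 0.00005
At α=0.1: p < α → reject H₀

reject H₀: yes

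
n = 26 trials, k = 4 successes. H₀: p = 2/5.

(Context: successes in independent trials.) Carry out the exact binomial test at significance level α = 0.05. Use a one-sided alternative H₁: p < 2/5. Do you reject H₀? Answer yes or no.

Exact binomial: n=26, k=4, p₀=2/5=0.4000
P(X≤4) from Σ C(n,i)·p₀^i·(1−p₀)^(n−i)
p-value (one-sided, H₁ less) = 0.00663
At α=0.05: p < α → reject H₀

reject H₀: yes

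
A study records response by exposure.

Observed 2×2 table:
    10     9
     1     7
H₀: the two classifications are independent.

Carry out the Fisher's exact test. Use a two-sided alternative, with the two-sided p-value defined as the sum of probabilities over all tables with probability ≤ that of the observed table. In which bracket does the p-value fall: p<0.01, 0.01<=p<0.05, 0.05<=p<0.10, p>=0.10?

p-value bracket: 0.05<=p<0.10

Margins: r₁=19, r₂=8, c₁=11, c₂=16, n=27
p_obs = C(19,10)·C(8,1)/C(27,11); sum pmf over tables with pmf ≤ p_obs
p-value (two-sided) = 0.08990
→ bracket: 0.05<=p<0.10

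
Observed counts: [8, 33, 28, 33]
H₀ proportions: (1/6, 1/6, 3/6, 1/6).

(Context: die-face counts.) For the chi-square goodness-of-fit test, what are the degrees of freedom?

df = k − 1 = 4 − 1 = 3

degrees of freedom = 3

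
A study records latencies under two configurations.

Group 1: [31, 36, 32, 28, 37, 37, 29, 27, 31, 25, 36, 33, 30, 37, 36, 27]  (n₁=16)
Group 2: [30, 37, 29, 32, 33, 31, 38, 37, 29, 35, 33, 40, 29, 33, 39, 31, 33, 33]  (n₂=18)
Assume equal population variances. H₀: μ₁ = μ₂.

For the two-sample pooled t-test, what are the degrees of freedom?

df = n₁ + n₂ − 2 = 16 + 18 − 2 = 32

degrees of freedom = 32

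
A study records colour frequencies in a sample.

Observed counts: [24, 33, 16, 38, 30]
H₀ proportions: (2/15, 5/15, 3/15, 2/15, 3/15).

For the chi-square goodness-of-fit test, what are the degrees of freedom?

df = k − 1 = 5 − 1 = 4

degrees of freedom = 4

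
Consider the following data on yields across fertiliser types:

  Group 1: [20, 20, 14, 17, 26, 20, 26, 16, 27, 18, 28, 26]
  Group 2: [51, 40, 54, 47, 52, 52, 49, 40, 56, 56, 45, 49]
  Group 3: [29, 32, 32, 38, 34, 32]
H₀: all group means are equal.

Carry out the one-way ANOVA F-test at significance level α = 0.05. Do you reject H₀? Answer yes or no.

Group means [21.50, 49.25, 32.83], grand mean 34.867
SSB = Σnᵢ(x̄ᵢ−x̄)² = 4651.383; SSW = ΣΣ(x−x̄ᵢ)² = 630.083
MSB = 4651.383/2 = 2325.6917; MSW = 630.083/27 = 23.3364
F = MSB/MSW = 99.6593
df = (2, 27)
p-value (upper-tail) = 0.00000
At α=0.05: p < α → reject H₀

reject H₀: yes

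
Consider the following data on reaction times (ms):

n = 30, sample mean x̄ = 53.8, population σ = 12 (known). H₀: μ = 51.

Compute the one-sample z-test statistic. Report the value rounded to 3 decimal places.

test statistic = 1.278

SE = σ/√n = 12/√30 = 2.1909
z = (x̄−μ₀)/SE = (53.8−51)/2.1909 = 1.2780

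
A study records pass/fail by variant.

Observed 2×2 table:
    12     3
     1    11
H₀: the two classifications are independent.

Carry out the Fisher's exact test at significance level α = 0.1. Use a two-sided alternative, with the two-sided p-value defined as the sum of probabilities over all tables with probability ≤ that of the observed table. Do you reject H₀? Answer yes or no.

Margins: r₁=15, r₂=12, c₁=13, c₂=14, n=27
p_obs = C(15,12)·C(12,1)/C(27,13); sum pmf over tables with pmf ≤ p_obs
p-value (two-sided) = 0.00034
At α=0.1: p < α → reject H₀

reject H₀: yes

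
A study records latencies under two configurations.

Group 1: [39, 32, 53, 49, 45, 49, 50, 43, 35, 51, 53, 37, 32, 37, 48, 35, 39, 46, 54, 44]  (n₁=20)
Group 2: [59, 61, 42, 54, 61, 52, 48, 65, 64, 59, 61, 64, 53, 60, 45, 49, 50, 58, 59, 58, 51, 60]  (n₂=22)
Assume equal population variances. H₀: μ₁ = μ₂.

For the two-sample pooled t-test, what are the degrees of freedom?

df = n₁ + n₂ − 2 = 20 + 22 − 2 = 40

degrees of freedom = 40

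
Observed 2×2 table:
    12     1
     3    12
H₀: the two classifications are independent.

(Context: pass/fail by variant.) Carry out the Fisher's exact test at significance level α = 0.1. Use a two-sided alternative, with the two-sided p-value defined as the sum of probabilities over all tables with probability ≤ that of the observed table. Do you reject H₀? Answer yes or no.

Margins: r₁=13, r₂=15, c₁=15, c₂=13, n=28
p_obs = C(13,12)·C(15,3)/C(28,15); sum pmf over tables with pmf ≤ p_obs
p-value (two-sided) = 0.00017
At α=0.1: p < α → reject H₀

reject H₀: yes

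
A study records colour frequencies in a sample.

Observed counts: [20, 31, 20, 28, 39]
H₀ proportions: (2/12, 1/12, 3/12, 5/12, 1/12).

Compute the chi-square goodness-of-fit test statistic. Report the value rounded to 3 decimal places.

test statistic = 120.446

n = 138; E_i = n·p_i = [23.00, 11.50, 34.50, 57.50, 11.50]
χ² = (20−23.00)²/23.00 + (31−11.50)²/11.50 + (20−34.50)²/34.50 + (28−57.50)²/57.50 + (39−11.50)²/11.50 = 120.4464
df = 4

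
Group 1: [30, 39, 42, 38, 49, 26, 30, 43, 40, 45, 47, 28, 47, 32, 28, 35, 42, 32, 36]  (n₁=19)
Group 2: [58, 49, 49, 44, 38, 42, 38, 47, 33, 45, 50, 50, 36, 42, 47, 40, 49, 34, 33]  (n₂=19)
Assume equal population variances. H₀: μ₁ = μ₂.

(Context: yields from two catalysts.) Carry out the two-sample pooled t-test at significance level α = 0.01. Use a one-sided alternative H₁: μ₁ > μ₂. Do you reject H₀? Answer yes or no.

x̄₁=37.316, s₁=7.235, n₁=19
x̄₂=43.368, s₂=6.898, n₂=19
s_p² = [18·7.235² + 18·6.898²]/36 = 49.9591
SE = √(s_p²·(1/19+1/19)) = 2.2932
t = (37.316−43.368)/2.2932 = -2.6394
df = 36
p-value (one-sided, H₁ greater) = 0.99390
At α=0.01: p ≥ α → fail to reject H₀

reject H₀: no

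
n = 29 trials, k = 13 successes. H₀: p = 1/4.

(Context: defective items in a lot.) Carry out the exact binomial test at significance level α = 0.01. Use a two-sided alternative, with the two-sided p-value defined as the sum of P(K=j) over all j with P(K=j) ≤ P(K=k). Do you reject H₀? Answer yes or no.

reject H₀: no

Exact binomial: n=29, k=13, p₀=1/4=0.2500
P(X=j) = C(n,j)·p₀^j·(1−p₀)^(n−j); p = Σ P(X=j) over j with P(X=j) ≤ P(X=13)
p-value (two-sided) = 0.01832
At α=0.01: p ≥ α → fail to reject H₀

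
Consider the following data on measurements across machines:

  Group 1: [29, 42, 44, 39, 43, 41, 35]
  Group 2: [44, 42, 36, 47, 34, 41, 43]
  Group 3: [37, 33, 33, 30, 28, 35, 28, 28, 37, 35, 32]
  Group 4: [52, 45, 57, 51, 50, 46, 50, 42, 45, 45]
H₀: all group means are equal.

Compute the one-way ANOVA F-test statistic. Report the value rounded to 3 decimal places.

Group means [39.00, 41.00, 32.36, 48.30], grand mean 39.971
SSB = Σnᵢ(x̄ᵢ−x̄)² = 1344.326; SSW = ΣΣ(x−x̄ᵢ)² = 594.645
MSB = 1344.326/3 = 448.1087; MSW = 594.645/31 = 19.1821
F = MSB/MSW = 23.3608
df = (3, 31)

test statistic = 23.361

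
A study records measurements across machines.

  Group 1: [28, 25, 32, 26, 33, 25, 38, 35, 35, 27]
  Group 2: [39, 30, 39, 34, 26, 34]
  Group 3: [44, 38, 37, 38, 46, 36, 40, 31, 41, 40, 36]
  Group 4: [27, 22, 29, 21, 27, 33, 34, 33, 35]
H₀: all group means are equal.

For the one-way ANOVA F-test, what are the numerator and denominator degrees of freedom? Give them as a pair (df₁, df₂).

k = 4 groups, N = 36 total
df = (k−1, N−k) = (4−1, 36−4) = (3, 32)

degrees of freedom = [3, 32]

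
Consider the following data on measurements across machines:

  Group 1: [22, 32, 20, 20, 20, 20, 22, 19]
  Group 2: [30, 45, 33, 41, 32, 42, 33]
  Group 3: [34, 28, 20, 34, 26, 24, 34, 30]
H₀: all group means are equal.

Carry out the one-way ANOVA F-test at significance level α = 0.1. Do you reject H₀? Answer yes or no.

Group means [21.88, 36.57, 28.75], grand mean 28.739
SSB = Σnᵢ(x̄ᵢ−x̄)² = 806.345; SSW = ΣΣ(x−x̄ᵢ)² = 526.089
MSB = 806.345/2 = 403.1727; MSW = 526.089/20 = 26.3045
F = MSB/MSW = 15.3272
df = (2, 20)
p-value (upper-tail) = 0.00009
At α=0.1: p < α → reject H₀

reject H₀: yes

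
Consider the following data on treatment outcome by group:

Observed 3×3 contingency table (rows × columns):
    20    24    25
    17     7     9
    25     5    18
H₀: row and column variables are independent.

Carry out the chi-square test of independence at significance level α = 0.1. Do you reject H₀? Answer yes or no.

reject H₀: yes

Row totals [69, 33, 48], col totals [62, 36, 52], n=150
χ² = (20−28.52)²/28.52 + (24−16.56)²/16.56 + (25−23.92)²/23.92 + (17−13.64)²/13.64 + (7−7.92)²/7.92 + (9−11.44)²/11.44 + (25−19.84)²/19.84 + (5−11.52)²/11.52 + (18−16.64)²/16.64 = 12.5349
df = 4
p-value (upper-tail) = 0.01379
At α=0.1: p < α → reject H₀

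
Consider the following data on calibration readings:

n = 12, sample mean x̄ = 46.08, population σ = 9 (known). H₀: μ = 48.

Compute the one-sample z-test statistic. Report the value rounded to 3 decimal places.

SE = σ/√n = 9/√12 = 2.5981
z = (x̄−μ₀)/SE = (46.08−48)/2.5981 = -0.7390

test statistic = -0.739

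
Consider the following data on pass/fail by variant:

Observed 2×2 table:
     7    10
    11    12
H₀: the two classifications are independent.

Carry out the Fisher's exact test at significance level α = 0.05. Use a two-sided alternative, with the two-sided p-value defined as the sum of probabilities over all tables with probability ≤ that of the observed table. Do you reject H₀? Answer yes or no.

reject H₀: no

Margins: r₁=17, r₂=23, c₁=18, c₂=22, n=40
p_obs = C(17,7)·C(23,11)/C(40,18); sum pmf over tables with pmf ≤ p_obs
p-value (two-sided) = 0.75470
At α=0.05: p ≥ α → fail to reject H₀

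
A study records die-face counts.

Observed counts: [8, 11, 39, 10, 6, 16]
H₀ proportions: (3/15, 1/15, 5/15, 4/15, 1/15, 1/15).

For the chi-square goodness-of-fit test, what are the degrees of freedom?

df = k − 1 = 6 − 1 = 5

degrees of freedom = 5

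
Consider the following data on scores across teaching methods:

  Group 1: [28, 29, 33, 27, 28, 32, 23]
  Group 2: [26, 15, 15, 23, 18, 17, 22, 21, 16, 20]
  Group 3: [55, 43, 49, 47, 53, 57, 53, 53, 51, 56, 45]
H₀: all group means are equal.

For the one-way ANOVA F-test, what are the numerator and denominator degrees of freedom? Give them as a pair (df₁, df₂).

k = 3 groups, N = 28 total
df = (k−1, N−k) = (3−1, 28−3) = (2, 25)

degrees of freedom = [2, 25]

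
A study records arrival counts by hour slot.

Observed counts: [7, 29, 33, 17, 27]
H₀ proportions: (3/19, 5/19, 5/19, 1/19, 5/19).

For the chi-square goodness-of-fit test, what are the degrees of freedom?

degrees of freedom = 4

df = k − 1 = 5 − 1 = 4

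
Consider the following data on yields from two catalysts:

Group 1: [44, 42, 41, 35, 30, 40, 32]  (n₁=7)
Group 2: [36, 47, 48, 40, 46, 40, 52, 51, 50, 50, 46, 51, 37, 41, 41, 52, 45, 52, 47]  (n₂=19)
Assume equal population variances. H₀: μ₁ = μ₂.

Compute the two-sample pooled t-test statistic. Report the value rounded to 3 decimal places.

test statistic = -3.493

x̄₁=37.714, s₁=5.376, n₁=7
x̄₂=45.895, s₂=5.269, n₂=19
s_p² = [6·5.376² + 18·5.269²]/24 = 28.0508
SE = √(s_p²·(1/7+1/19)) = 2.3417
t = (37.714−45.895)/2.3417 = -3.4934
df = 24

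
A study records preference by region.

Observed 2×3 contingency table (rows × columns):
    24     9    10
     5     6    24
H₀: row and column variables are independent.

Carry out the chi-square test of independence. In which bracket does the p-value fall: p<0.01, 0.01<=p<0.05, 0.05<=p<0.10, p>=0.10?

Row totals [43, 35], col totals [29, 15, 34], n=78
χ² = (24−15.99)²/15.99 + (9−8.27)²/8.27 + (10−18.74)²/18.74 + (5−13.01)²/13.01 + (6−6.73)²/6.73 + (24−15.26)²/15.26 = 18.1838
df = 2
p-value (upper-tail) = 0.00011
→ bracket: p<0.01

p-value bracket: p<0.01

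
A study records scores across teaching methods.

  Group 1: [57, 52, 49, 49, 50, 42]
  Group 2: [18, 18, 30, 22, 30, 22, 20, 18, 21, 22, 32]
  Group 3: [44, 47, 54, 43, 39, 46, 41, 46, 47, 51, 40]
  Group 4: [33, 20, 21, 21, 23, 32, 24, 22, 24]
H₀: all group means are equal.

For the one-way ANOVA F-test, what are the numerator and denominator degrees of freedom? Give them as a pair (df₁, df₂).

degrees of freedom = [3, 33]

k = 4 groups, N = 37 total
df = (k−1, N−k) = (4−1, 37−4) = (3, 33)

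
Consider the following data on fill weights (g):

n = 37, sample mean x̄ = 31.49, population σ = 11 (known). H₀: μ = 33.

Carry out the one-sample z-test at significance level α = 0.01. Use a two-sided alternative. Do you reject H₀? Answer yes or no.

SE = σ/√n = 11/√37 = 1.8084
z = (x̄−μ₀)/SE = (31.49−33)/1.8084 = -0.8350
p-value (two-sided) = 0.40372
At α=0.01: p ≥ α → fail to reject H₀

reject H₀: no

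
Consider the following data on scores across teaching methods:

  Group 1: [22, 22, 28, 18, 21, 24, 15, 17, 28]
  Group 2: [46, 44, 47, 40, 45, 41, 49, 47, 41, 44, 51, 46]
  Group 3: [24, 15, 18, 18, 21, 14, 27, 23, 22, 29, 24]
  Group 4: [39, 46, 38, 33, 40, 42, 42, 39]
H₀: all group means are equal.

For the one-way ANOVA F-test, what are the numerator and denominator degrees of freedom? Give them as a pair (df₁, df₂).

k = 4 groups, N = 40 total
df = (k−1, N−k) = (4−1, 40−4) = (3, 36)

degrees of freedom = [3, 36]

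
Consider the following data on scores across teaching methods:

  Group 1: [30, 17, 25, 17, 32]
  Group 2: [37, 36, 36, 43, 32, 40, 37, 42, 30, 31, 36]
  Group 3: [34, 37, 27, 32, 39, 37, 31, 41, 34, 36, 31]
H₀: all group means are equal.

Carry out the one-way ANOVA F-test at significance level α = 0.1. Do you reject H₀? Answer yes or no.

Group means [24.20, 36.36, 34.45], grand mean 33.333
SSB = Σnᵢ(x̄ᵢ−x̄)² = 531.927; SSW = ΣΣ(x−x̄ᵢ)² = 542.073
MSB = 531.927/2 = 265.9636; MSW = 542.073/24 = 22.5864
F = MSB/MSW = 11.7754
df = (2, 24)
p-value (upper-tail) = 0.00027
At α=0.1: p < α → reject H₀

reject H₀: yes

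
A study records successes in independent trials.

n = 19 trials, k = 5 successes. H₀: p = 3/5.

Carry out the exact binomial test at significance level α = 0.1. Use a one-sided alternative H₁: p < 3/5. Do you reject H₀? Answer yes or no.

reject H₀: yes

Exact binomial: n=19, k=5, p₀=3/5=0.6000
P(X≤5) from Σ C(n,i)·p₀^i·(1−p₀)^(n−i)
p-value (one-sided, H₁ less) = 0.00307
At α=0.1: p < α → reject H₀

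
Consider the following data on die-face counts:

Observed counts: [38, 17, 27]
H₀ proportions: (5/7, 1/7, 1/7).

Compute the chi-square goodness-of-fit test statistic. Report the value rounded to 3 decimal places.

n = 82; E_i = n·p_i = [58.57, 11.71, 11.71]
χ² = (38−58.57)²/58.57 + (17−11.71)²/11.71 + (27−11.71)²/11.71 = 29.5561
df = 2

test statistic = 29.556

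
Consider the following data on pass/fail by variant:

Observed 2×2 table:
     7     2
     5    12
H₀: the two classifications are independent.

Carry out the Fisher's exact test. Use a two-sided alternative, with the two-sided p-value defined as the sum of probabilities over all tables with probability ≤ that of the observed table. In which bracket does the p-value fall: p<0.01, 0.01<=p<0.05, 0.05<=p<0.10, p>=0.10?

p-value bracket: 0.01<=p<0.05

Margins: r₁=9, r₂=17, c₁=12, c₂=14, n=26
p_obs = C(9,7)·C(17,5)/C(26,12); sum pmf over tables with pmf ≤ p_obs
p-value (two-sided) = 0.03753
→ bracket: 0.01<=p<0.05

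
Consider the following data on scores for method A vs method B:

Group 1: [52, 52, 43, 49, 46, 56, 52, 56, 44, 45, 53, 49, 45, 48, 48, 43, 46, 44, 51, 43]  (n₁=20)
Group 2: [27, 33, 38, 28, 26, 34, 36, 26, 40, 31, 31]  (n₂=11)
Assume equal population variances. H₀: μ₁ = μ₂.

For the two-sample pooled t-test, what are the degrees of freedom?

degrees of freedom = 29

df = n₁ + n₂ − 2 = 20 + 11 − 2 = 29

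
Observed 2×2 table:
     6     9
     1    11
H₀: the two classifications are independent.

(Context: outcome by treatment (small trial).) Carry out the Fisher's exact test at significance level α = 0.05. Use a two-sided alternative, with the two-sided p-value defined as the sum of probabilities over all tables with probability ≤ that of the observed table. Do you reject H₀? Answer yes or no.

Margins: r₁=15, r₂=12, c₁=7, c₂=20, n=27
p_obs = C(15,6)·C(12,1)/C(27,7); sum pmf over tables with pmf ≤ p_obs
p-value (two-sided) = 0.09138
At α=0.05: p ≥ α → fail to reject H₀

reject H₀: no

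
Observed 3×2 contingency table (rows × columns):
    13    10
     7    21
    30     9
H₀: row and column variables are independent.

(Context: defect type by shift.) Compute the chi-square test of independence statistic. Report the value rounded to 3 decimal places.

Row totals [23, 28, 39], col totals [50, 40], n=90
χ² = (13−12.78)²/12.78 + (10−10.22)²/10.22 + (7−15.56)²/15.56 + (21−12.44)²/12.44 + (30−21.67)²/21.67 + (9−17.33)²/17.33 = 17.8077
df = 2

test statistic = 17.808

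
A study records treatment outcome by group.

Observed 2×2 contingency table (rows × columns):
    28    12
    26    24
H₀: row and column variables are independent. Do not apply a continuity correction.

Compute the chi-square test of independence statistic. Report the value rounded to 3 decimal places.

Row totals [40, 50], col totals [54, 36], n=90
χ² = (28−24.00)²/24.00 + (12−16.00)²/16.00 + (26−30.00)²/30.00 + (24−20.00)²/20.00 = 3.0000
df = 1

test statistic = 3.000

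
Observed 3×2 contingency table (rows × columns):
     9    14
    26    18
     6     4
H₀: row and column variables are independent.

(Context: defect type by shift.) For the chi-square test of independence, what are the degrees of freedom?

df = (r−1)(c−1) = (3−1)·(2−1) = 2

degrees of freedom = 2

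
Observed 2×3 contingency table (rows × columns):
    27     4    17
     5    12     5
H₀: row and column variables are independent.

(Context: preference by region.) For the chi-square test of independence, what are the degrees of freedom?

df = (r−1)(c−1) = (2−1)·(3−1) = 2

degrees of freedom = 2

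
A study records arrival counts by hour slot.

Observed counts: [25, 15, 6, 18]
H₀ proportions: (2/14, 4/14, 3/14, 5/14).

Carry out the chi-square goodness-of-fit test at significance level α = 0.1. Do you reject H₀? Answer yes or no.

reject H₀: yes

n = 64; E_i = n·p_i = [9.14, 18.29, 13.71, 22.86]
χ² = (25−9.14)²/9.14 + (15−18.29)²/18.29 + (6−13.71)²/13.71 + (18−22.86)²/22.86 = 33.4641
df = 3
p-value (upper-tail) = 0.00000
At α=0.1: p < α → reject H₀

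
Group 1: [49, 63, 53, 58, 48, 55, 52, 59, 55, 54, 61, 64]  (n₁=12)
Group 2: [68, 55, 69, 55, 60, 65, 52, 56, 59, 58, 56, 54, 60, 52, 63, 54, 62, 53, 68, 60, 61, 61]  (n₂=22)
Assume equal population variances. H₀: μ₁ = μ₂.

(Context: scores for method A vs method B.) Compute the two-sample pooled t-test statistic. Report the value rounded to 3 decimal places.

x̄₁=55.917, s₁=5.178, n₁=12
x̄₂=59.136, s₂=5.203, n₂=22
s_p² = [11·5.178² + 21·5.203²]/32 = 26.9846
SE = √(s_p²·(1/12+1/22)) = 1.8642
t = (55.917−59.136)/1.8642 = -1.7271
df = 32

test statistic = -1.727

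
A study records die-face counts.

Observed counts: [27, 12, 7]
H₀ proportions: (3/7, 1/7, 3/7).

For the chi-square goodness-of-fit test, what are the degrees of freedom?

df = k − 1 = 3 − 1 = 2

degrees of freedom = 2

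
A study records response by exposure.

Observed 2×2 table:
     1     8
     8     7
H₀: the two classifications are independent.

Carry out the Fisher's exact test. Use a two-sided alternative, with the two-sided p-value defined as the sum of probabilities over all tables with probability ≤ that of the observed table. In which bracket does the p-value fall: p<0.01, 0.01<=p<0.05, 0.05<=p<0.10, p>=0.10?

Margins: r₁=9, r₂=15, c₁=9, c₂=15, n=24
p_obs = C(9,1)·C(15,8)/C(24,9); sum pmf over tables with pmf ≤ p_obs
p-value (two-sided) = 0.08035
→ bracket: 0.05<=p<0.10

p-value bracket: 0.05<=p<0.10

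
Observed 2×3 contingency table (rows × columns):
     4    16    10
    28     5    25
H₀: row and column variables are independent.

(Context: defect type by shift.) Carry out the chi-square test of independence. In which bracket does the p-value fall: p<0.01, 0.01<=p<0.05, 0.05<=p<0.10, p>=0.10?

p-value bracket: p<0.01

Row totals [30, 58], col totals [32, 21, 35], n=88
χ² = (4−10.91)²/10.91 + (16−7.16)²/7.16 + (10−11.93)²/11.93 + (28−21.09)²/21.09 + (5−13.84)²/13.84 + (25−23.07)²/23.07 = 23.6786
df = 2
p-value (upper-tail) = 0.00001
→ bracket: p<0.01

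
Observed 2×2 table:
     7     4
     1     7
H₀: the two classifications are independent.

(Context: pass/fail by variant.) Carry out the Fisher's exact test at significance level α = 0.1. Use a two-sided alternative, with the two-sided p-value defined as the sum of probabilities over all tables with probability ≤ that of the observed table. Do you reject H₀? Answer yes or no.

reject H₀: yes

Margins: r₁=11, r₂=8, c₁=8, c₂=11, n=19
p_obs = C(11,7)·C(8,1)/C(19,8); sum pmf over tables with pmf ≤ p_obs
p-value (two-sided) = 0.05866
At α=0.1: p < α → reject H₀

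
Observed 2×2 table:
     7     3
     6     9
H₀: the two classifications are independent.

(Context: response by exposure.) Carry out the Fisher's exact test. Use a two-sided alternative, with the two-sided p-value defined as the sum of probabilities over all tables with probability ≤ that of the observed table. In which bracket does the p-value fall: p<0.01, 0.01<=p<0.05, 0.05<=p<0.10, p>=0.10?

p-value bracket: p>=0.10

Margins: r₁=10, r₂=15, c₁=13, c₂=12, n=25
p_obs = C(10,7)·C(15,6)/C(25,13); sum pmf over tables with pmf ≤ p_obs
p-value (two-sided) = 0.22619
→ bracket: p>=0.10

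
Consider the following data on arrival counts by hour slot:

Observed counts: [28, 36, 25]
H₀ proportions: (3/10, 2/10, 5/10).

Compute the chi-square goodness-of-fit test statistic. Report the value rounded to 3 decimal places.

test statistic = 27.217

n = 89; E_i = n·p_i = [26.70, 17.80, 44.50]
χ² = (28−26.70)²/26.70 + (36−17.80)²/17.80 + (25−44.50)²/44.50 = 27.2172
df = 2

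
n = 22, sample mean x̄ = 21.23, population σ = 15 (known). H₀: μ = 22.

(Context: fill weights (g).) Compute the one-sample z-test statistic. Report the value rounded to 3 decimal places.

SE = σ/√n = 15/√22 = 3.1980
z = (x̄−μ₀)/SE = (21.23−22)/3.1980 = -0.2408

test statistic = -0.241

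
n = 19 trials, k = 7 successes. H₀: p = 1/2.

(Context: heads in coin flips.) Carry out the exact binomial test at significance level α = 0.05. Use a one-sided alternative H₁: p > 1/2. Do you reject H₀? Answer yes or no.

Exact binomial: n=19, k=7, p₀=1/2=0.5000
P(X≥7) from Σ C(n,i)·p₀^i·(1−p₀)^(n−i)
p-value (one-sided, H₁ greater) = 0.91647
At α=0.05: p ≥ α → fail to reject H₀

reject H₀: no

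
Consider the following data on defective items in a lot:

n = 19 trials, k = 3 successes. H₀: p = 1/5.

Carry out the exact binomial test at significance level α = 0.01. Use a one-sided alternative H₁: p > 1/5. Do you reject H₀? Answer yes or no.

reject H₀: no

Exact binomial: n=19, k=3, p₀=1/5=0.2000
P(X≥3) from Σ C(n,i)·p₀^i·(1−p₀)^(n−i)
p-value (one-sided, H₁ greater) = 0.76311
At α=0.01: p ≥ α → fail to reject H₀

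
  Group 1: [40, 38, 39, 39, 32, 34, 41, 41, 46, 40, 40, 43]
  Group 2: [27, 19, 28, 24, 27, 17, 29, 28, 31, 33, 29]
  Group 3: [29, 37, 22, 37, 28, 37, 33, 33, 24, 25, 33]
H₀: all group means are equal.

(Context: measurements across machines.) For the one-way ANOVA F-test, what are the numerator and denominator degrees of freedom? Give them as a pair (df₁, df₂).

k = 3 groups, N = 34 total
df = (k−1, N−k) = (3−1, 34−3) = (2, 31)

degrees of freedom = [2, 31]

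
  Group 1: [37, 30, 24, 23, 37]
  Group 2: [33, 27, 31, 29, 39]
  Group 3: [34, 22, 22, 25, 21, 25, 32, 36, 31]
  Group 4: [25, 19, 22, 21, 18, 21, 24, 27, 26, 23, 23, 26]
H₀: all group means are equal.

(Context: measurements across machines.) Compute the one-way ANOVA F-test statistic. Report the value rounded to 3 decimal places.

test statistic = 5.364

Group means [30.20, 31.80, 27.56, 22.92], grand mean 26.871
SSB = Σnᵢ(x̄ᵢ−x̄)² = 368.745; SSW = ΣΣ(x−x̄ᵢ)² = 618.739
MSB = 368.745/3 = 122.9150; MSW = 618.739/27 = 22.9163
F = MSB/MSW = 5.3637
df = (3, 27)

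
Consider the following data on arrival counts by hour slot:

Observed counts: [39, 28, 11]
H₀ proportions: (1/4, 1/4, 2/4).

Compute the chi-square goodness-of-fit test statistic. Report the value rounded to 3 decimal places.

n = 78; E_i = n·p_i = [19.50, 19.50, 39.00]
χ² = (39−19.50)²/19.50 + (28−19.50)²/19.50 + (11−39.00)²/39.00 = 43.3077
df = 2

test statistic = 43.308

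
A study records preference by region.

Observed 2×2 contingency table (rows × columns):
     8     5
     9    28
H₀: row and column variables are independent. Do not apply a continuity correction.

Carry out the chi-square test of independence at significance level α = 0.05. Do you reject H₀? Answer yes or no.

Row totals [13, 37], col totals [17, 33], n=50
χ² = (8−4.42)²/4.42 + (5−8.58)²/8.58 + (9−12.58)²/12.58 + (28−24.42)²/24.42 = 5.9370
df = 1
p-value (upper-tail) = 0.01483
At α=0.05: p < α → reject H₀

reject H₀: yes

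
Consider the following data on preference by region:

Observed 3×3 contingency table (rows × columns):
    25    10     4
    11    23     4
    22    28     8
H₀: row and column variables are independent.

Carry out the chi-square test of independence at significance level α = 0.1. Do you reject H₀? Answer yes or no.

reject H₀: yes

Row totals [39, 38, 58], col totals [58, 61, 16], n=135
χ² = (25−16.76)²/16.76 + (10−17.62)²/17.62 + (4−4.62)²/4.62 + (11−16.33)²/16.33 + (23−17.17)²/17.17 + (4−4.50)²/4.50 + (22−24.92)²/24.92 + (28−26.21)²/26.21 + (8−6.87)²/6.87 = 11.8592
df = 4
p-value (upper-tail) = 0.01843
At α=0.1: p < α → reject H₀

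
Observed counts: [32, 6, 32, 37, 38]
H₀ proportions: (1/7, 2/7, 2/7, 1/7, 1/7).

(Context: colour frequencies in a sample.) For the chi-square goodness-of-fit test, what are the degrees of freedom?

degrees of freedom = 4

df = k − 1 = 5 − 1 = 4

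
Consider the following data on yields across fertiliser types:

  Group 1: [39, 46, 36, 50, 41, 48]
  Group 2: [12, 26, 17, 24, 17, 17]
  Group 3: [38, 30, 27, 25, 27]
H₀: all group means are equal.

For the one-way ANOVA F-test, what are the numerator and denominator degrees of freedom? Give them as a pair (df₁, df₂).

k = 3 groups, N = 17 total
df = (k−1, N−k) = (3−1, 17−3) = (2, 14)

degrees of freedom = [2, 14]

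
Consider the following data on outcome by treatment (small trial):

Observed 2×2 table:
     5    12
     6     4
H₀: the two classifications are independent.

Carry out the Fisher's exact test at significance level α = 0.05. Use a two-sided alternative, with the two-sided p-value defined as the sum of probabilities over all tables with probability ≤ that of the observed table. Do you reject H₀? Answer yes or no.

Margins: r₁=17, r₂=10, c₁=11, c₂=16, n=27
p_obs = C(17,5)·C(10,6)/C(27,11); sum pmf over tables with pmf ≤ p_obs
p-value (two-sided) = 0.22380
At α=0.05: p ≥ α → fail to reject H₀

reject H₀: no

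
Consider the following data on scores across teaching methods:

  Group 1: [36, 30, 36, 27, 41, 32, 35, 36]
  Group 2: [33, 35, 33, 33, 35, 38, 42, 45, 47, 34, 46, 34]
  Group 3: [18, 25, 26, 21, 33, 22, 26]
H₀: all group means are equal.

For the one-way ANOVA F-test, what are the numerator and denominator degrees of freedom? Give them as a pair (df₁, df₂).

k = 3 groups, N = 27 total
df = (k−1, N−k) = (3−1, 27−3) = (2, 24)

degrees of freedom = [2, 24]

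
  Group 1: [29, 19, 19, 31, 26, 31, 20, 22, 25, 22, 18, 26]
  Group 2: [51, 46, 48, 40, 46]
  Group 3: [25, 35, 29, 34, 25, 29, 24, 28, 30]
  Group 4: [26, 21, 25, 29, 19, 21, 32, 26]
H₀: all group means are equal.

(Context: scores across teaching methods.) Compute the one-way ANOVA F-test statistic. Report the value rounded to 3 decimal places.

Group means [24.00, 46.20, 28.78, 24.88], grand mean 28.735
SSB = Σnᵢ(x̄ᵢ−x̄)² = 1913.387; SSW = ΣΣ(x−x̄ᵢ)² = 561.231
MSB = 1913.387/3 = 637.7957; MSW = 561.231/30 = 18.7077
F = MSB/MSW = 34.0927
df = (3, 30)

test statistic = 34.093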